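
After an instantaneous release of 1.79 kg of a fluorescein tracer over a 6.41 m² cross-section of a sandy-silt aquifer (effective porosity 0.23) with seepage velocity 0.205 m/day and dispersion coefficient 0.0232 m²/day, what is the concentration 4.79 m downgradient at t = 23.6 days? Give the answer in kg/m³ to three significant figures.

0.462 kg/m³

For an instantaneous plane source, C(x,t) = M/(n_e·A·√(4πDt)) · exp(−(x−vt)²/(4Dt)), with n_e·A the pore (flow) area.
Plume center vt = 0.205 × 23.6 = 4.838 m, so the well at 4.79 m is 0.048 m upgradient of the peak.
√(4πDt) = 2.623 m, giving peak height M/(n_e·A·√(4πDt)) = 1.79/(0.23 × 6.41 × 2.623) = 0.4629 kg/m³.
(x−vt)²/(4Dt) = (-0.048)²/(4 × 0.0232 × 23.6) = 0.001052; exp(−0.001052) = 0.9989.
C = 0.4629 × 0.9989 = 0.462 kg/m³.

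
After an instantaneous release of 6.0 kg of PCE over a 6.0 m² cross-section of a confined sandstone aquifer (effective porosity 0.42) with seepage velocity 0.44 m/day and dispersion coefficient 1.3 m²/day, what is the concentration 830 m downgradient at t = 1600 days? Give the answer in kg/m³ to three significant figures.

For an instantaneous plane source, C(x,t) = M/(n_e·A·√(4πDt)) · exp(−(x−vt)²/(4Dt)), with n_e·A the pore (flow) area.
Plume center vt = 0.44 × 1600 = 704 m, so the well at 830 m is 126 m downgradient of the peak.
√(4πDt) = 161.7 m, giving peak height M/(n_e·A·√(4πDt)) = 6.0/(0.42 × 6.0 × 161.7) = 0.01472 kg/m³.
(x−vt)²/(4Dt) = (126)²/(4 × 1.3 × 1600) = 1.908; exp(−1.908) = 0.1484.
C = 0.01472 × 0.1484 = 0.00218 kg/m³.

0.00218 kg/m³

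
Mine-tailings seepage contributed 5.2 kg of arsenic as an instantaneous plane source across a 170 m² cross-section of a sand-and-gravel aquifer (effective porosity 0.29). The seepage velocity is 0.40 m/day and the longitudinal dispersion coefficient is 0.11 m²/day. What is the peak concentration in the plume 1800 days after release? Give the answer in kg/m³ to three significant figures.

0.00211 kg/m³

The peak of an instantaneous 1D plume sits at x = vt; there the Gaussian factor is 1 and C_max = M/(n_e·A·√(4πDt)), where n_e·A is the pore area the mass is dissolved in.
√(4πDt) = √(4π × 0.11 × 1800) = 49.88 m, so C_max = 5.2/(0.29 × 170 × 49.88) = 0.00211 kg/m³.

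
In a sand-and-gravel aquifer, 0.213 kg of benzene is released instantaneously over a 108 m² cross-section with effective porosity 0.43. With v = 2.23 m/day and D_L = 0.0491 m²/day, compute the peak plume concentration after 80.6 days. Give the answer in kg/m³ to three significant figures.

0.000650 kg/m³

The peak of an instantaneous 1D plume sits at x = vt; there the Gaussian factor is 1 and C_max = M/(n_e·A·√(4πDt)), where n_e·A is the pore area the mass is dissolved in.
√(4πDt) = √(4π × 0.0491 × 80.6) = 7.052 m, so C_max = 0.213/(0.43 × 108 × 7.052) = 0.000650 kg/m³.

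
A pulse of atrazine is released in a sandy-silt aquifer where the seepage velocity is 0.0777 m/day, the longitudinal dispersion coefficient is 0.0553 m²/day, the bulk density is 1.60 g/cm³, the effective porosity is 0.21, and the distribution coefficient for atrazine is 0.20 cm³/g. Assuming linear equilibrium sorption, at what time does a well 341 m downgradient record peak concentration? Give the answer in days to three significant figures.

11100 days

Retardation factor R = 1 + ρ_b·K_d/n = 1 + 1.60 × 0.20/0.21 = 2.524.
Sorption retards both mechanisms: v_R = v/R = 0.03078 m/day, D_R = D/R = 0.02191 m²/day.
Peak time from v_R²t² + 2D_R t − x² = 0: t = (√(D_R² + v_R²x²) − D_R)/v_R².
√(D_R² + v_R²x²) = √(0.02191² + 0.03078² × 341²) = 10.50; v_R² = 0.0009474.
t = (10.50 − 0.02191)/0.0009474 = 11100 days.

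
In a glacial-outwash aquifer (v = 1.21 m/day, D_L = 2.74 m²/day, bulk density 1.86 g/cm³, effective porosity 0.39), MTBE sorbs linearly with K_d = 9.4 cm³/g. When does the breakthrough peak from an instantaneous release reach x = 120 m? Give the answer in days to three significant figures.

Retardation factor R = 1 + ρ_b·K_d/n = 1 + 1.86 × 9.4/0.39 = 45.83.
Sorption retards both mechanisms: v_R = v/R = 0.02640 m/day, D_R = D/R = 0.05979 m²/day.
Peak time from v_R²t² + 2D_R t − x² = 0: t = (√(D_R² + v_R²x²) − D_R)/v_R².
√(D_R² + v_R²x²) = √(0.05979² + 0.02640² × 120²) = 3.169; v_R² = 0.0006970.
t = (3.169 − 0.05979)/0.0006970 = 4460 days.

4460 days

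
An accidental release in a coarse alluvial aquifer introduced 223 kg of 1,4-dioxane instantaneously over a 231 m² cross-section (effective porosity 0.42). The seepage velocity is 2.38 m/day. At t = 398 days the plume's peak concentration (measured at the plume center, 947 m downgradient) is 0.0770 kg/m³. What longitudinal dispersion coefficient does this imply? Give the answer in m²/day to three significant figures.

0.178 m²/day

At the plume center C_max = M/(n_e·A·√(4πDt)), so D = M²/(4πt·(n_e·A·C_max)²).
n_e·A·C_max = 0.42 × 231 × 0.0770 = 7.471 kg/m.
D = 223²/(4π × 398 × 7.471²) = 0.178 m²/day.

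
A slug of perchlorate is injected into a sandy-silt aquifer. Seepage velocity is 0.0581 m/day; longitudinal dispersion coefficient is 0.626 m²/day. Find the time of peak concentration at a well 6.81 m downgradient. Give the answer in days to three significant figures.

For the 1D instantaneous-source solution, setting ∂C/∂t = 0 at fixed x gives v²t² + 2Dt − x² = 0, so t = (√(D² + v²x²) − D)/v².
√(D² + v²x²) = √(0.626² + 0.0581² × 6.81²) = 0.7406; v² = 0.00337561.
t = (0.7406 − 0.626)/0.00337561 = 33.9 days (vs. the pure-advection estimate x/v = 117 d).

33.9 days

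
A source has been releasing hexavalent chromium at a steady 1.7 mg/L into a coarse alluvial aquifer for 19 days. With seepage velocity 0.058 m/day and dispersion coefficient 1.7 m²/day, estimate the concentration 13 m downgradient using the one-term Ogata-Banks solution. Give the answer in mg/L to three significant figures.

For a continuous step input, C/C₀ ≈ ½·erfc((x−vt)/(2√(Dt))).
vt = 0.058 × 19 = 1.102 m and 2√(Dt) = 2√(1.7 × 19) = 11.37 m.
Argument (x−vt)/(2√(Dt)) = (13 − 1.102)/11.37 = 1.046; ½·erfc(1.046) = 0.06953.
C = 1.7 × 0.06953 = 0.118 mg/L.

0.118 mg/L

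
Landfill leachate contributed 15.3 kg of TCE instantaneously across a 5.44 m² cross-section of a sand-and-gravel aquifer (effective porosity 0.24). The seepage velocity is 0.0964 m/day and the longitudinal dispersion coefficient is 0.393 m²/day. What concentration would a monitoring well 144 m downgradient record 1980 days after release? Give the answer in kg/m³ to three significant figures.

For an instantaneous plane source, C(x,t) = M/(n_e·A·√(4πDt)) · exp(−(x−vt)²/(4Dt)), with n_e·A the pore (flow) area.
Plume center vt = 0.0964 × 1980 = 190.872 m, so the well at 144 m is 46.872 m upgradient of the peak.
√(4πDt) = 98.89 m, giving peak height M/(n_e·A·√(4πDt)) = 15.3/(0.24 × 5.44 × 98.89) = 0.1185 kg/m³.
(x−vt)²/(4Dt) = (-46.872)²/(4 × 0.393 × 1980) = 0.7058; exp(−0.7058) = 0.4937.
C = 0.1185 × 0.4937 = 0.0585 kg/m³.

0.0585 kg/m³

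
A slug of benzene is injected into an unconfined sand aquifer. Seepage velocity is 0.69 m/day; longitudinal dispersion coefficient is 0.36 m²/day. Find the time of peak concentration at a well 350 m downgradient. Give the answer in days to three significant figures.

For the 1D instantaneous-source solution, setting ∂C/∂t = 0 at fixed x gives v²t² + 2Dt − x² = 0, so t = (√(D² + v²x²) − D)/v².
√(D² + v²x²) = √(0.36² + 0.69² × 350²) = 241.5; v² = 0.4761.
t = (241.5 − 0.36)/0.4761 = 506 days (vs. the pure-advection estimate x/v = 507 d).

506 days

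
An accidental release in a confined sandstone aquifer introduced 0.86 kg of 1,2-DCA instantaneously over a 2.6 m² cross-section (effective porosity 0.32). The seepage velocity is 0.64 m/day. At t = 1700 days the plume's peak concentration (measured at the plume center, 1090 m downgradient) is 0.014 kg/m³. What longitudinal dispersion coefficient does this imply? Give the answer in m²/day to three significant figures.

At the plume center C_max = M/(n_e·A·√(4πDt)), so D = M²/(4πt·(n_e·A·C_max)²).
n_e·A·C_max = 0.32 × 2.6 × 0.014 = 0.01165 kg/m.
D = 0.86²/(4π × 1700 × 0.01165²) = 0.255 m²/day.

0.255 m²/day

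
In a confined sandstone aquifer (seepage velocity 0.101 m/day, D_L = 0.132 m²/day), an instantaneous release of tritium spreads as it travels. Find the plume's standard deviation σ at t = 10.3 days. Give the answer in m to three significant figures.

Dispersive spreading gives a Gaussian with σ² = 2Dt; advection only shifts the center.
σ = √(2 × 0.132 × 10.3) = 1.65 m.

1.65 m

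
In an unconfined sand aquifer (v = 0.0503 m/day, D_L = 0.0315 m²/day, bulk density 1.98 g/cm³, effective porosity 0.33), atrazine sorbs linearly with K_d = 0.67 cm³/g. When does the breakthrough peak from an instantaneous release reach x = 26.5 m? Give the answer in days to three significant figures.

2580 days

Retardation factor R = 1 + ρ_b·K_d/n = 1 + 1.98 × 0.67/0.33 = 5.020.
Sorption retards both mechanisms: v_R = v/R = 0.01002 m/day, D_R = D/R = 0.006275 m²/day.
Peak time from v_R²t² + 2D_R t − x² = 0: t = (√(D_R² + v_R²x²) − D_R)/v_R².
√(D_R² + v_R²x²) = √(0.006275² + 0.01002² × 26.5²) = 0.2656; v_R² = 0.0001004.
t = (0.2656 − 0.006275)/0.0001004 = 2580 days.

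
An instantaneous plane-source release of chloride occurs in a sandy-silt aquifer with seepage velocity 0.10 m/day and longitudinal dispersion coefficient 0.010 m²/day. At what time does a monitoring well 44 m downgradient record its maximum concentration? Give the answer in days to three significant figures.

439 days

For the 1D instantaneous-source solution, setting ∂C/∂t = 0 at fixed x gives v²t² + 2Dt − x² = 0, so t = (√(D² + v²x²) − D)/v².
√(D² + v²x²) = √(0.010² + 0.10² × 44²) = 4.400; v² = 0.01.
t = (4.400 − 0.010)/0.01 = 439 days (vs. the pure-advection estimate x/v = 440 d).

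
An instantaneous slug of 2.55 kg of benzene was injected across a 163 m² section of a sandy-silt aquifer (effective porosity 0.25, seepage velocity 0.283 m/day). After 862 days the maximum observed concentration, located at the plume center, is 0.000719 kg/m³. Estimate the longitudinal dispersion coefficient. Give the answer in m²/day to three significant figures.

0.699 m²/day

At the plume center C_max = M/(n_e·A·√(4πDt)), so D = M²/(4πt·(n_e·A·C_max)²).
n_e·A·C_max = 0.25 × 163 × 0.000719 = 0.02930 kg/m.
D = 2.55²/(4π × 862 × 0.02930²) = 0.699 m²/day.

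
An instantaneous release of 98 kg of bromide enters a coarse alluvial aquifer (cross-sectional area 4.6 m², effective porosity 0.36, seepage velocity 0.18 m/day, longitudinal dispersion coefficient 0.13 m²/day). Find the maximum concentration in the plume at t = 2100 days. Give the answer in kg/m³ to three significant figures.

1.01 kg/m³

The peak of an instantaneous 1D plume sits at x = vt; there the Gaussian factor is 1 and C_max = M/(n_e·A·√(4πDt)), where n_e·A is the pore area the mass is dissolved in.
√(4πDt) = √(4π × 0.13 × 2100) = 58.57 m, so C_max = 98/(0.36 × 4.6 × 58.57) = 1.01 kg/m³.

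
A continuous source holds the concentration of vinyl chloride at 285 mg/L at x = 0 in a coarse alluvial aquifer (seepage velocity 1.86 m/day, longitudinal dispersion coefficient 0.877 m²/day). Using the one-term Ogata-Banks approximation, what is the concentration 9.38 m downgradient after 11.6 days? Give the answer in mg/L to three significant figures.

284 mg/L

For a continuous step input, C/C₀ ≈ ½·erfc((x−vt)/(2√(Dt))).
vt = 1.86 × 11.6 = 21.576 m and 2√(Dt) = 2√(0.877 × 11.6) = 6.379 m.
Argument (x−vt)/(2√(Dt)) = (9.38 − 21.576)/6.379 = -1.912; ½·erfc(-1.912) = 0.9966.
C = 285 × 0.9966 = 284 mg/L.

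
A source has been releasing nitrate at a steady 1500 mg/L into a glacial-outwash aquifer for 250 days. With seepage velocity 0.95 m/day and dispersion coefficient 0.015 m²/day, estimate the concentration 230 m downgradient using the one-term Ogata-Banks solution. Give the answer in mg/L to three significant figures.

1500 mg/L

For a continuous step input, C/C₀ ≈ ½·erfc((x−vt)/(2√(Dt))).
vt = 0.95 × 250 = 237.5 m and 2√(Dt) = 2√(0.015 × 250) = 3.873 m.
Argument (x−vt)/(2√(Dt)) = (230 − 237.5)/3.873 = -1.936; ½·erfc(-1.936) = 0.9969.
C = 1500 × 0.9969 = 1500 mg/L.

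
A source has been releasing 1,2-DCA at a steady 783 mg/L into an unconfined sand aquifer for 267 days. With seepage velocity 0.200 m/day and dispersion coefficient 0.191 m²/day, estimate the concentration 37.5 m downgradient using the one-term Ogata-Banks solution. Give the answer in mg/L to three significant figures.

738 mg/L

For a continuous step input, C/C₀ ≈ ½·erfc((x−vt)/(2√(Dt))).
vt = 0.200 × 267 = 53.4 m and 2√(Dt) = 2√(0.191 × 267) = 14.28 m.
Argument (x−vt)/(2√(Dt)) = (37.5 − 53.4)/14.28 = -1.113; ½·erfc(-1.113) = 0.9423.
C = 783 × 0.9423 = 738 mg/L.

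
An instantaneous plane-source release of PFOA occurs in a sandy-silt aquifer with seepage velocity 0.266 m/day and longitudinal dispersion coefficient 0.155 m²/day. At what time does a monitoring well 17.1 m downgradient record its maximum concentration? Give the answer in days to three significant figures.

For the 1D instantaneous-source solution, setting ∂C/∂t = 0 at fixed x gives v²t² + 2Dt − x² = 0, so t = (√(D² + v²x²) − D)/v².
√(D² + v²x²) = √(0.155² + 0.266² × 17.1²) = 4.551; v² = 0.070756.
t = (4.551 − 0.155)/0.070756 = 62.1 days (vs. the pure-advection estimate x/v = 64.3 d).

62.1 days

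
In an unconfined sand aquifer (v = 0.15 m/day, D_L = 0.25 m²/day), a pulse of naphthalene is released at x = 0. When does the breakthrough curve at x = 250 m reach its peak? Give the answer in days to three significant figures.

1660 days

For the 1D instantaneous-source solution, setting ∂C/∂t = 0 at fixed x gives v²t² + 2Dt − x² = 0, so t = (√(D² + v²x²) − D)/v².
√(D² + v²x²) = √(0.25² + 0.15² × 250²) = 37.50; v² = 0.0225.
t = (37.50 − 0.25)/0.0225 = 1660 days (vs. the pure-advection estimate x/v = 1670 d).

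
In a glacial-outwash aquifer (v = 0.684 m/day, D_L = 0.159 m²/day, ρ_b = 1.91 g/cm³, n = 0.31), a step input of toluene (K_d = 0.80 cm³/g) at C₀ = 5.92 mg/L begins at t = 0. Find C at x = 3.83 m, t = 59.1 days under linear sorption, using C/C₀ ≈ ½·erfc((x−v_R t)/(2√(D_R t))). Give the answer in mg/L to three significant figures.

Retardation factor R = 1 + ρ_b·K_d/n = 1 + 1.91 × 0.80/0.31 = 5.929.
Sorption retards both mechanisms: v_R = v/R = 0.1154 m/day, D_R = D/R = 0.02682 m²/day.
v_R·t = 0.1154 × 59.1 = 6.82014 m; 2√(D_R t) = 2.518 m; argument = (3.83 − 6.82014)/2.518 = -1.188.
C = C₀ × ½·erfc(-1.188) = 5.92 × 0.9535 = 5.64 mg/L.

5.64 mg/L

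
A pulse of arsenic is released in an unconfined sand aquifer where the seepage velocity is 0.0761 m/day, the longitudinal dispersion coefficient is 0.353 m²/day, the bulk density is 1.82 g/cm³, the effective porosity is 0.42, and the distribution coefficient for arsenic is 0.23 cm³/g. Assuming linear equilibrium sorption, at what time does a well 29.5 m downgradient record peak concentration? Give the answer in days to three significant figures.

Retardation factor R = 1 + ρ_b·K_d/n = 1 + 1.82 × 0.23/0.42 = 1.997.
Sorption retards both mechanisms: v_R = v/R = 0.03811 m/day, D_R = D/R = 0.1768 m²/day.
Peak time from v_R²t² + 2D_R t − x² = 0: t = (√(D_R² + v_R²x²) − D_R)/v_R².
√(D_R² + v_R²x²) = √(0.1768² + 0.03811² × 29.5²) = 1.138; v_R² = 0.001452.
t = (1.138 − 0.1768)/0.001452 = 662 days.

662 days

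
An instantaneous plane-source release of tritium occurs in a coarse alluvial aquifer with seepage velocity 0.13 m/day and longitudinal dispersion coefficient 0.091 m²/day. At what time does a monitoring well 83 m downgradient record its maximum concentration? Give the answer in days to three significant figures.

For the 1D instantaneous-source solution, setting ∂C/∂t = 0 at fixed x gives v²t² + 2Dt − x² = 0, so t = (√(D² + v²x²) − D)/v².
√(D² + v²x²) = √(0.091² + 0.13² × 83²) = 10.79; v² = 0.0169.
t = (10.79 − 0.091)/0.0169 = 633 days (vs. the pure-advection estimate x/v = 638 d).

633 days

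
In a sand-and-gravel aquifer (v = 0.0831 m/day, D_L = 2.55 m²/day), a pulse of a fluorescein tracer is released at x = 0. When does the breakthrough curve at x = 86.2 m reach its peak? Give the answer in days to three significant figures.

732 days

For the 1D instantaneous-source solution, setting ∂C/∂t = 0 at fixed x gives v²t² + 2Dt − x² = 0, so t = (√(D² + v²x²) − D)/v².
√(D² + v²x²) = √(2.55² + 0.0831² × 86.2²) = 7.604; v² = 0.00690561.
t = (7.604 − 2.55)/0.00690561 = 732 days (vs. the pure-advection estimate x/v = 1040 d).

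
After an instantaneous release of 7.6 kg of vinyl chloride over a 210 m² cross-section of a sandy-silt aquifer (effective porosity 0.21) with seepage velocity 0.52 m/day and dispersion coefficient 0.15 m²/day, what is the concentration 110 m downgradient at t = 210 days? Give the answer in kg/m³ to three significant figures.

For an instantaneous plane source, C(x,t) = M/(n_e·A·√(4πDt)) · exp(−(x−vt)²/(4Dt)), with n_e·A the pore (flow) area.
Plume center vt = 0.52 × 210 = 109.2 m, so the well at 110 m is 0.8 m downgradient of the peak.
√(4πDt) = 19.90 m, giving peak height M/(n_e·A·√(4πDt)) = 7.6/(0.21 × 210 × 19.90) = 0.008660 kg/m³.
(x−vt)²/(4Dt) = (0.8)²/(4 × 0.15 × 210) = 0.005079; exp(−0.005079) = 0.9949.
C = 0.008660 × 0.9949 = 0.00862 kg/m³.

0.00862 kg/m³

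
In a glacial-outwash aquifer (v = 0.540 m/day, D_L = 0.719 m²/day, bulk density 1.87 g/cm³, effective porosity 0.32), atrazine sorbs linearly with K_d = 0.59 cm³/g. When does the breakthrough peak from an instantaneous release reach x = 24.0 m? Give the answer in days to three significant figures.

Retardation factor R = 1 + ρ_b·K_d/n = 1 + 1.87 × 0.59/0.32 = 4.448.
Sorption retards both mechanisms: v_R = v/R = 0.1214 m/day, D_R = D/R = 0.1616 m²/day.
Peak time from v_R²t² + 2D_R t − x² = 0: t = (√(D_R² + v_R²x²) − D_R)/v_R².
√(D_R² + v_R²x²) = √(0.1616² + 0.1214² × 24.0²) = 2.918; v_R² = 0.01474.
t = (2.918 − 0.1616)/0.01474 = 187 days.

187 days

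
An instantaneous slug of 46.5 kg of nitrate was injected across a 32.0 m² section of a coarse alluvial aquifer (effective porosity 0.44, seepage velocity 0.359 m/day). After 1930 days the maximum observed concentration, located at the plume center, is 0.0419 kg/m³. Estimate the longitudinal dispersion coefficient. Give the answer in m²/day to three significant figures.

At the plume center C_max = M/(n_e·A·√(4πDt)), so D = M²/(4πt·(n_e·A·C_max)²).
n_e·A·C_max = 0.44 × 32.0 × 0.0419 = 0.5900 kg/m.
D = 46.5²/(4π × 1930 × 0.5900²) = 0.256 m²/day.

0.256 m²/day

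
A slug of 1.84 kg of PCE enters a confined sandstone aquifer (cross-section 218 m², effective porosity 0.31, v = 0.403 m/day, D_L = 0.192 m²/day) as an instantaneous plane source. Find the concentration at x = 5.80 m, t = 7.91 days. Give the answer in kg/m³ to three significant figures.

For an instantaneous plane source, C(x,t) = M/(n_e·A·√(4πDt)) · exp(−(x−vt)²/(4Dt)), with n_e·A the pore (flow) area.
Plume center vt = 0.403 × 7.91 = 3.18773 m, so the well at 5.80 m is 2.61227 m downgradient of the peak.
√(4πDt) = 4.369 m, giving peak height M/(n_e·A·√(4πDt)) = 1.84/(0.31 × 218 × 4.369) = 0.006232 kg/m³.
(x−vt)²/(4Dt) = (2.61227)²/(4 × 0.192 × 7.91) = 1.123; exp(−1.123) = 0.3253.
C = 0.006232 × 0.3253 = 0.00203 kg/m³.

0.00203 kg/m³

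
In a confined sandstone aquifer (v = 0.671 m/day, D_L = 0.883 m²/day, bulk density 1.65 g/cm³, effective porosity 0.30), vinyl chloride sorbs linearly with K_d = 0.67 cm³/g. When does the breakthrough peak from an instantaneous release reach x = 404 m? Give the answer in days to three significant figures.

2810 days

Retardation factor R = 1 + ρ_b·K_d/n = 1 + 1.65 × 0.67/0.30 = 4.685.
Sorption retards both mechanisms: v_R = v/R = 0.1432 m/day, D_R = D/R = 0.1885 m²/day.
Peak time from v_R²t² + 2D_R t − x² = 0: t = (√(D_R² + v_R²x²) − D_R)/v_R².
√(D_R² + v_R²x²) = √(0.1885² + 0.1432² × 404²) = 57.85; v_R² = 0.02051.
t = (57.85 − 0.1885)/0.02051 = 2810 days.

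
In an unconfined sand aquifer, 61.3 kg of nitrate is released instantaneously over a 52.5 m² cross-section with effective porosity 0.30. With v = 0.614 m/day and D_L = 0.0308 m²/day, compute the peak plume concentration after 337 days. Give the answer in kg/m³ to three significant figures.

The peak of an instantaneous 1D plume sits at x = vt; there the Gaussian factor is 1 and C_max = M/(n_e·A·√(4πDt)), where n_e·A is the pore area the mass is dissolved in.
√(4πDt) = √(4π × 0.0308 × 337) = 11.42 m, so C_max = 61.3/(0.30 × 52.5 × 11.42) = 0.341 kg/m³.

0.341 kg/m³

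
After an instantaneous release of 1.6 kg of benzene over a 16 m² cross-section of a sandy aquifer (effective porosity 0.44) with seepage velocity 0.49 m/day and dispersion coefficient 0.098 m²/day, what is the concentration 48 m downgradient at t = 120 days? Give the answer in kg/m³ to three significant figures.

0.00157 kg/m³

For an instantaneous plane source, C(x,t) = M/(n_e·A·√(4πDt)) · exp(−(x−vt)²/(4Dt)), with n_e·A the pore (flow) area.
Plume center vt = 0.49 × 120 = 58.8 m, so the well at 48 m is 10.8 m upgradient of the peak.
√(4πDt) = 12.16 m, giving peak height M/(n_e·A·√(4πDt)) = 1.6/(0.44 × 16 × 12.16) = 0.01869 kg/m³.
(x−vt)²/(4Dt) = (-10.8)²/(4 × 0.098 × 120) = 2.480; exp(−2.480) = 0.08374.
C = 0.01869 × 0.08374 = 0.00157 kg/m³.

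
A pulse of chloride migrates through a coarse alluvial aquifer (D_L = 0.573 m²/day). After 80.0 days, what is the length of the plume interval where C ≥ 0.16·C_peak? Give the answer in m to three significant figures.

36.7 m

The plume is Gaussian with σ = √(2Dt) = √(2 × 0.573 × 80.0) = 9.575 m.
C/C_peak = exp(−Δx²/(2σ²)) = 0.16 ⇒ Δx = σ·√(−2 ln 0.16) = 9.575 × 1.914 = 18.33 m.
Width = 2Δx = 36.7 m.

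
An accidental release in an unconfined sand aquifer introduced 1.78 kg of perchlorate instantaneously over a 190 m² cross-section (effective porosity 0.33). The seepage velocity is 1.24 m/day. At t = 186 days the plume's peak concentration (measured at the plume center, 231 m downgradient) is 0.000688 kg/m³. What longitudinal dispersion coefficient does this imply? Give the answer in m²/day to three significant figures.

At the plume center C_max = M/(n_e·A·√(4πDt)), so D = M²/(4πt·(n_e·A·C_max)²).
n_e·A·C_max = 0.33 × 190 × 0.000688 = 0.04314 kg/m.
D = 1.78²/(4π × 186 × 0.04314²) = 0.728 m²/day.

0.728 m²/day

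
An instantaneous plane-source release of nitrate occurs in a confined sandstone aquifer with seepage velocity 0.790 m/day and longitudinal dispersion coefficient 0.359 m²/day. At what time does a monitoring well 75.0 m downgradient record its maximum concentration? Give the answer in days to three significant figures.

For the 1D instantaneous-source solution, setting ∂C/∂t = 0 at fixed x gives v²t² + 2Dt − x² = 0, so t = (√(D² + v²x²) − D)/v².
√(D² + v²x²) = √(0.359² + 0.790² × 75.0²) = 59.25; v² = 0.6241.
t = (59.25 − 0.359)/0.6241 = 94.4 days (vs. the pure-advection estimate x/v = 94.9 d).

94.4 days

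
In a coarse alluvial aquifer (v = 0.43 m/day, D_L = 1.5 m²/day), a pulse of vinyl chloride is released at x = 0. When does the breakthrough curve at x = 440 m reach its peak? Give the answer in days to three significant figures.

For the 1D instantaneous-source solution, setting ∂C/∂t = 0 at fixed x gives v²t² + 2Dt − x² = 0, so t = (√(D² + v²x²) − D)/v².
√(D² + v²x²) = √(1.5² + 0.43² × 440²) = 189.2; v² = 0.1849.
t = (189.2 − 1.5)/0.1849 = 1020 days (vs. the pure-advection estimate x/v = 1020 d).

1020 days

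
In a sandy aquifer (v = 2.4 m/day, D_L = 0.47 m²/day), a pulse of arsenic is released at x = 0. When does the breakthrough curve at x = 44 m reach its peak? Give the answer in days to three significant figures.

For the 1D instantaneous-source solution, setting ∂C/∂t = 0 at fixed x gives v²t² + 2Dt − x² = 0, so t = (√(D² + v²x²) − D)/v².
√(D² + v²x²) = √(0.47² + 2.4² × 44²) = 105.6; v² = 5.76.
t = (105.6 − 0.47)/5.76 = 18.3 days (vs. the pure-advection estimate x/v = 18.3 d).

18.3 days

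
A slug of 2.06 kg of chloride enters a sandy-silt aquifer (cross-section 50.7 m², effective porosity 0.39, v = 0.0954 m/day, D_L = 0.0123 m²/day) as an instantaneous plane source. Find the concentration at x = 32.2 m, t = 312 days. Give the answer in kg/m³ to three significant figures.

0.0102 kg/m³

For an instantaneous plane source, C(x,t) = M/(n_e·A·√(4πDt)) · exp(−(x−vt)²/(4Dt)), with n_e·A the pore (flow) area.
Plume center vt = 0.0954 × 312 = 29.7648 m, so the well at 32.2 m is 2.4352 m downgradient of the peak.
√(4πDt) = 6.944 m, giving peak height M/(n_e·A·√(4πDt)) = 2.06/(0.39 × 50.7 × 6.944) = 0.01500 kg/m³.
(x−vt)²/(4Dt) = (2.4352)²/(4 × 0.0123 × 312) = 0.3863; exp(−0.3863) = 0.6796.
C = 0.01500 × 0.6796 = 0.0102 kg/m³.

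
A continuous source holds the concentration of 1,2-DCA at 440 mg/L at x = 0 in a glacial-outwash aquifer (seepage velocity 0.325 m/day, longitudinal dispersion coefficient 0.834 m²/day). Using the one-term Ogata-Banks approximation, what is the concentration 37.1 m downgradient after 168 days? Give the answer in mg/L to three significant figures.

For a continuous step input, C/C₀ ≈ ½·erfc((x−vt)/(2√(Dt))).
vt = 0.325 × 168 = 54.6 m and 2√(Dt) = 2√(0.834 × 168) = 23.67 m.
Argument (x−vt)/(2√(Dt)) = (37.1 − 54.6)/23.67 = -0.7393; ½·erfc(-0.7393) = 0.8521.
C = 440 × 0.8521 = 375 mg/L.

375 mg/L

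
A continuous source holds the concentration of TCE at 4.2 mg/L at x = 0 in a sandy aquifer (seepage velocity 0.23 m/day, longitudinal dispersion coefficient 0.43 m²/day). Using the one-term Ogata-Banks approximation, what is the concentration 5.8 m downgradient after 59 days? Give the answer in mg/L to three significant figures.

3.62 mg/L

For a continuous step input, C/C₀ ≈ ½·erfc((x−vt)/(2√(Dt))).
vt = 0.23 × 59 = 13.57 m and 2√(Dt) = 2√(0.43 × 59) = 10.07 m.
Argument (x−vt)/(2√(Dt)) = (5.8 − 13.57)/10.07 = -0.7716; ½·erfc(-0.7716) = 0.8624.
C = 4.2 × 0.8624 = 3.62 mg/L.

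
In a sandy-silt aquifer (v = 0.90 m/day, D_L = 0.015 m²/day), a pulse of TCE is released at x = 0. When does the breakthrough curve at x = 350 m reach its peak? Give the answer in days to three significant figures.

For the 1D instantaneous-source solution, setting ∂C/∂t = 0 at fixed x gives v²t² + 2Dt − x² = 0, so t = (√(D² + v²x²) − D)/v².
√(D² + v²x²) = √(0.015² + 0.90² × 350²) = 315.0; v² = 0.81.
t = (315.0 − 0.015)/0.81 = 389 days (vs. the pure-advection estimate x/v = 389 d).

389 days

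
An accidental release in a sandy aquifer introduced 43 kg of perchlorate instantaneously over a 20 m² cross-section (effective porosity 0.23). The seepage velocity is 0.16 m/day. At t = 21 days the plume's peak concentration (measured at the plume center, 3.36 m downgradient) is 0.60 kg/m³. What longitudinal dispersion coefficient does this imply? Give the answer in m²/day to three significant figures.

0.920 m²/day

At the plume center C_max = M/(n_e·A·√(4πDt)), so D = M²/(4πt·(n_e·A·C_max)²).
n_e·A·C_max = 0.23 × 20 × 0.60 = 2.760 kg/m.
D = 43²/(4π × 21 × 2.760²) = 0.920 m²/day.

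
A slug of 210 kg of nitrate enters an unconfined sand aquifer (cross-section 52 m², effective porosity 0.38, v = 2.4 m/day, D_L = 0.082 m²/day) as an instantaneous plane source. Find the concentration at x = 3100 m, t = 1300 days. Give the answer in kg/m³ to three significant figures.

0.114 kg/m³

For an instantaneous plane source, C(x,t) = M/(n_e·A·√(4πDt)) · exp(−(x−vt)²/(4Dt)), with n_e·A the pore (flow) area.
Plume center vt = 2.4 × 1300 = 3120 m, so the well at 3100 m is 20 m upgradient of the peak.
√(4πDt) = 36.60 m, giving peak height M/(n_e·A·√(4πDt)) = 210/(0.38 × 52 × 36.60) = 0.2904 kg/m³.
(x−vt)²/(4Dt) = (-20)²/(4 × 0.082 × 1300) = 0.9381; exp(−0.9381) = 0.3914.
C = 0.2904 × 0.3914 = 0.114 kg/m³.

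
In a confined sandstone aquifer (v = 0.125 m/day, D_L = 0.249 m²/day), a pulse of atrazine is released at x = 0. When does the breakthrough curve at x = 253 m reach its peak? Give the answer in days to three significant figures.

For the 1D instantaneous-source solution, setting ∂C/∂t = 0 at fixed x gives v²t² + 2Dt − x² = 0, so t = (√(D² + v²x²) − D)/v².
√(D² + v²x²) = √(0.249² + 0.125² × 253²) = 31.63; v² = 0.015625.
t = (31.63 − 0.249)/0.015625 = 2010 days (vs. the pure-advection estimate x/v = 2020 d).

2010 days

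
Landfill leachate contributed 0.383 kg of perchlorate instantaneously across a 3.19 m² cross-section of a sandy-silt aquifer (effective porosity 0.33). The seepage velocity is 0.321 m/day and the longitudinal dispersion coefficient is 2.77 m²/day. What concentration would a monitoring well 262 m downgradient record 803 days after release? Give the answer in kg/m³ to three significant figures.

For an instantaneous plane source, C(x,t) = M/(n_e·A·√(4πDt)) · exp(−(x−vt)²/(4Dt)), with n_e·A the pore (flow) area.
Plume center vt = 0.321 × 803 = 257.763 m, so the well at 262 m is 4.237 m downgradient of the peak.
√(4πDt) = 167.2 m, giving peak height M/(n_e·A·√(4πDt)) = 0.383/(0.33 × 3.19 × 167.2) = 0.002176 kg/m³.
(x−vt)²/(4Dt) = (4.237)²/(4 × 2.77 × 803) = 0.002018; exp(−0.002018) = 0.9980.
C = 0.002176 × 0.9980 = 0.00217 kg/m³.

0.00217 kg/m³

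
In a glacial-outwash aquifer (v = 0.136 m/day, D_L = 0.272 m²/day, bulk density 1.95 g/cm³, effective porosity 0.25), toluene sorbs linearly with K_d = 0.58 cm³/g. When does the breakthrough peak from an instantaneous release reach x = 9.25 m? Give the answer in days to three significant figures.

Retardation factor R = 1 + ρ_b·K_d/n = 1 + 1.95 × 0.58/0.25 = 5.524.
Sorption retards both mechanisms: v_R = v/R = 0.02462 m/day, D_R = D/R = 0.04924 m²/day.
Peak time from v_R²t² + 2D_R t − x² = 0: t = (√(D_R² + v_R²x²) − D_R)/v_R².
√(D_R² + v_R²x²) = √(0.04924² + 0.02462² × 9.25²) = 0.2330; v_R² = 0.0006061.
t = (0.2330 − 0.04924)/0.0006061 = 303 days.

303 days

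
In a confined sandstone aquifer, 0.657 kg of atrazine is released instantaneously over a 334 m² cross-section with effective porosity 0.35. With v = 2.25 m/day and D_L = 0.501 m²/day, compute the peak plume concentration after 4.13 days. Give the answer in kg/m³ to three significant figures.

0.00110 kg/m³

The peak of an instantaneous 1D plume sits at x = vt; there the Gaussian factor is 1 and C_max = M/(n_e·A·√(4πDt)), where n_e·A is the pore area the mass is dissolved in.
√(4πDt) = √(4π × 0.501 × 4.13) = 5.099 m, so C_max = 0.657/(0.35 × 334 × 5.099) = 0.00110 kg/m³.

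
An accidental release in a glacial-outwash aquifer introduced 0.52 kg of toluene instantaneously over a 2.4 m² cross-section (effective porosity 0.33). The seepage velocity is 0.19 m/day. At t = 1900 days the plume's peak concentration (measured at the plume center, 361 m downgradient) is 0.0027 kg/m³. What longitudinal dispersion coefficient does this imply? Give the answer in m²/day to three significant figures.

At the plume center C_max = M/(n_e·A·√(4πDt)), so D = M²/(4πt·(n_e·A·C_max)²).
n_e·A·C_max = 0.33 × 2.4 × 0.0027 = 0.002138 kg/m.
D = 0.52²/(4π × 1900 × 0.002138²) = 2.48 m²/day.

2.48 m²/day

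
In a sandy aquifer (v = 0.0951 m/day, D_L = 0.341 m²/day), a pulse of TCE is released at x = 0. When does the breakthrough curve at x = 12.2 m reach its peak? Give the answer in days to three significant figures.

96.0 days

For the 1D instantaneous-source solution, setting ∂C/∂t = 0 at fixed x gives v²t² + 2Dt − x² = 0, so t = (√(D² + v²x²) − D)/v².
√(D² + v²x²) = √(0.341² + 0.0951² × 12.2²) = 1.209; v² = 0.00904401.
t = (1.209 − 0.341)/0.00904401 = 96.0 days (vs. the pure-advection estimate x/v = 128 d).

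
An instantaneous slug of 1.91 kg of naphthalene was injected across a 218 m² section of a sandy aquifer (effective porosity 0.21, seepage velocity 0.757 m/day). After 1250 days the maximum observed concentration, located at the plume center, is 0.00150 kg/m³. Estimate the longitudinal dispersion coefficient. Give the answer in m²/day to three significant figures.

At the plume center C_max = M/(n_e·A·√(4πDt)), so D = M²/(4πt·(n_e·A·C_max)²).
n_e·A·C_max = 0.21 × 218 × 0.00150 = 0.06867 kg/m.
D = 1.91²/(4π × 1250 × 0.06867²) = 0.0493 m²/day.

0.0493 m²/day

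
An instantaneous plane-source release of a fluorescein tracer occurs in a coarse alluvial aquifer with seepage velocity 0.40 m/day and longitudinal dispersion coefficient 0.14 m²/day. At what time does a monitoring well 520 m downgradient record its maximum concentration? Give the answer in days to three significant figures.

For the 1D instantaneous-source solution, setting ∂C/∂t = 0 at fixed x gives v²t² + 2Dt − x² = 0, so t = (√(D² + v²x²) − D)/v².
√(D² + v²x²) = √(0.14² + 0.40² × 520²) = 208.0; v² = 0.16.
t = (208.0 − 0.14)/0.16 = 1300 days (vs. the pure-advection estimate x/v = 1300 d).

1300 days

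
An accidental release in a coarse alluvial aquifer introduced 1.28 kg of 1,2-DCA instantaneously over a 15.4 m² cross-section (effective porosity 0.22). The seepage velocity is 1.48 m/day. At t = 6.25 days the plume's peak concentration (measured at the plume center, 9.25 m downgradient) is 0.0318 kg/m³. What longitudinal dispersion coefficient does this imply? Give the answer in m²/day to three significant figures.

1.80 m²/day

At the plume center C_max = M/(n_e·A·√(4πDt)), so D = M²/(4πt·(n_e·A·C_max)²).
n_e·A·C_max = 0.22 × 15.4 × 0.0318 = 0.1077 kg/m.
D = 1.28²/(4π × 6.25 × 0.1077²) = 1.80 m²/day.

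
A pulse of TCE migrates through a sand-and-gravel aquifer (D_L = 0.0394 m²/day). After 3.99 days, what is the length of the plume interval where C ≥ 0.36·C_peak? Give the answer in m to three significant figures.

The plume is Gaussian with σ = √(2Dt) = √(2 × 0.0394 × 3.99) = 0.5607 m.
C/C_peak = exp(−Δx²/(2σ²)) = 0.36 ⇒ Δx = σ·√(−2 ln 0.36) = 0.5607 × 1.429 = 0.8012 m.
Width = 2Δx = 1.60 m.

1.60 m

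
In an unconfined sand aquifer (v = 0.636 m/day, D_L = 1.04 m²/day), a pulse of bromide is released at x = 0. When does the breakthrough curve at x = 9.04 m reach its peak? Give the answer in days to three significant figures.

11.9 days

For the 1D instantaneous-source solution, setting ∂C/∂t = 0 at fixed x gives v²t² + 2Dt − x² = 0, so t = (√(D² + v²x²) − D)/v².
√(D² + v²x²) = √(1.04² + 0.636² × 9.04²) = 5.843; v² = 0.404496.
t = (5.843 − 1.04)/0.404496 = 11.9 days (vs. the pure-advection estimate x/v = 14.2 d).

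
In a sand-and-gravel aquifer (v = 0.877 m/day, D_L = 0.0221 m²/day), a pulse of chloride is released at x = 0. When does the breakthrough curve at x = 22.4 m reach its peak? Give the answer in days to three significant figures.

25.5 days

For the 1D instantaneous-source solution, setting ∂C/∂t = 0 at fixed x gives v²t² + 2Dt − x² = 0, so t = (√(D² + v²x²) − D)/v².
√(D² + v²x²) = √(0.0221² + 0.877² × 22.4²) = 19.64; v² = 0.769129.
t = (19.64 − 0.0221)/0.769129 = 25.5 days (vs. the pure-advection estimate x/v = 25.5 d).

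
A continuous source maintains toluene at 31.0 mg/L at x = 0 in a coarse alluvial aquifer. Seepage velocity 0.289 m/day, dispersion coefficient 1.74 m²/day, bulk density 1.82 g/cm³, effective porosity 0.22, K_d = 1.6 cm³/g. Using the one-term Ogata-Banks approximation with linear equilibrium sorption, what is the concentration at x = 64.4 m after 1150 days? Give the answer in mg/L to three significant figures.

0.222 mg/L

Retardation factor R = 1 + ρ_b·K_d/n = 1 + 1.82 × 1.6/0.22 = 14.24.
Sorption retards both mechanisms: v_R = v/R = 0.02029 m/day, D_R = D/R = 0.1222 m²/day.
v_R·t = 0.02029 × 1150 = 23.3335 m; 2√(D_R t) = 23.71 m; argument = (64.4 − 23.3335)/23.71 = 1.732.
C = C₀ × ½·erfc(1.732) = 31.0 × 0.007154 = 0.222 mg/L.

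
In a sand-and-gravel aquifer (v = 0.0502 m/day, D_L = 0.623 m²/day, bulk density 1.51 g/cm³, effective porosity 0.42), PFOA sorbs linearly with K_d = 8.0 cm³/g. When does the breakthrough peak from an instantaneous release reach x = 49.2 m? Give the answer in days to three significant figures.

Retardation factor R = 1 + ρ_b·K_d/n = 1 + 1.51 × 8.0/0.42 = 29.76.
Sorption retards both mechanisms: v_R = v/R = 0.001687 m/day, D_R = D/R = 0.02093 m²/day.
Peak time from v_R²t² + 2D_R t − x² = 0: t = (√(D_R² + v_R²x²) − D_R)/v_R².
√(D_R² + v_R²x²) = √(0.02093² + 0.001687² × 49.2²) = 0.08560; v_R² = 2.846e-06.
t = (0.08560 − 0.02093)/2.846e-06 = 22700 days.

22700 days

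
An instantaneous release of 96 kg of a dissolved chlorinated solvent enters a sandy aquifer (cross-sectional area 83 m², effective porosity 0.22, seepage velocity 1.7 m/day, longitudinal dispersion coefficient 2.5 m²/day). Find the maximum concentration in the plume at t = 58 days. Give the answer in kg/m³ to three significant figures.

0.123 kg/m³

The peak of an instantaneous 1D plume sits at x = vt; there the Gaussian factor is 1 and C_max = M/(n_e·A·√(4πDt)), where n_e·A is the pore area the mass is dissolved in.
√(4πDt) = √(4π × 2.5 × 58) = 42.69 m, so C_max = 96/(0.22 × 83 × 42.69) = 0.123 kg/m³.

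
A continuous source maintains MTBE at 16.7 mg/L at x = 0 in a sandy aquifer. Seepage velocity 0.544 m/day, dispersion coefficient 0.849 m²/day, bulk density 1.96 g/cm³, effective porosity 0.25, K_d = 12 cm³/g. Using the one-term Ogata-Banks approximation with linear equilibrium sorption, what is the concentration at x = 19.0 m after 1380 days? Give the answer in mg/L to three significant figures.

0.211 mg/L

Retardation factor R = 1 + ρ_b·K_d/n = 1 + 1.96 × 12/0.25 = 95.08.
Sorption retards both mechanisms: v_R = v/R = 0.005721 m/day, D_R = D/R = 0.008929 m²/day.
v_R·t = 0.005721 × 1380 = 7.89498 m; 2√(D_R t) = 7.021 m; argument = (19.0 − 7.89498)/7.021 = 1.582.
C = C₀ × ½·erfc(1.582) = 16.7 × 0.01263 = 0.211 mg/L.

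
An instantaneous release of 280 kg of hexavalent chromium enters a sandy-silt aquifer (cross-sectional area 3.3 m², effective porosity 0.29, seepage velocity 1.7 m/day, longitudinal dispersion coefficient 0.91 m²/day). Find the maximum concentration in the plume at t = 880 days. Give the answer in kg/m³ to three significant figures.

2.92 kg/m³

The peak of an instantaneous 1D plume sits at x = vt; there the Gaussian factor is 1 and C_max = M/(n_e·A·√(4πDt)), where n_e·A is the pore area the mass is dissolved in.
√(4πDt) = √(4π × 0.91 × 880) = 100.3 m, so C_max = 280/(0.29 × 3.3 × 100.3) = 2.92 kg/m³.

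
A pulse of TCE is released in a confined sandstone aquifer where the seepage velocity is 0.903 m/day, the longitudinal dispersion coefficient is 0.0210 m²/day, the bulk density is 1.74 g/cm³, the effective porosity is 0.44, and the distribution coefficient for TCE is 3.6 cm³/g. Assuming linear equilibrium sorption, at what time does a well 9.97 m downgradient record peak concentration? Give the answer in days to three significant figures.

Retardation factor R = 1 + ρ_b·K_d/n = 1 + 1.74 × 3.6/0.44 = 15.24.
Sorption retards both mechanisms: v_R = v/R = 0.05925 m/day, D_R = D/R = 0.001378 m²/day.
Peak time from v_R²t² + 2D_R t − x² = 0: t = (√(D_R² + v_R²x²) − D_R)/v_R².
√(D_R² + v_R²x²) = √(0.001378² + 0.05925² × 9.97²) = 0.5907; v_R² = 0.003511.
t = (0.5907 − 0.001378)/0.003511 = 168 days.

168 days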